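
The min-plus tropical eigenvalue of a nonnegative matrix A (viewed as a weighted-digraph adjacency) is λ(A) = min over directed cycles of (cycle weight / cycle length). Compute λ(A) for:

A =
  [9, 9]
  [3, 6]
λ(A) = 6

Enumerate directed cycles and compute their means (weight / length). Sample:
  cycle 0 → 0: weight = 9, length = 1, mean = 9/1 ≈ 9.000
  cycle 1 → 1: weight = 6, length = 1, mean = 6/1 ≈ 6.000
  cycle 0 → 1 → 0: weight = 12, length = 2, mean = 12/2 ≈ 6.000
  cycle 1 → 0 → 1: weight = 12, length = 2, mean = 12/2 ≈ 6.000
Minimum mean = 6.000, attained e.g. along the cycle 1 → 1 with weight 6 and length 1. So λ(A) = 6/1 = 6.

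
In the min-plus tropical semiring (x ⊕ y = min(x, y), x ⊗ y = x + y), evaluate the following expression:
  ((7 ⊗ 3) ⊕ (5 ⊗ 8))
((7 ⊗ 3) ⊕ (5 ⊗ 8)) = 10

Expand innermost to outermost. Recall ⊕ takes the minimum of its arguments and ⊗ takes their sum. Working out the expression ((7 ⊗ 3) ⊕ (5 ⊗ 8)) gives 10.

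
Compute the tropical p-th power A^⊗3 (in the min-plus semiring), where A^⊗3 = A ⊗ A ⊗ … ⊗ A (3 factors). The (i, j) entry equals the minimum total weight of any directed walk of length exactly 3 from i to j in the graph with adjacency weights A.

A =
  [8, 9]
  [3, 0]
A^⊗3 =
  [12, 9]
  [3, 0]

Each entry (A^⊗3)_ij equals the minimum over all length-3 walks i = v_0 → v_1 → … → v_3 = j of Σ_t A[v_t][v_{t+1}]. For example, for (i, j) = (0, 1) we minimise over 4 possible intermediate vertex sequences; the minimum is 9, attained along the walk 0 → 1 → 1 → 1.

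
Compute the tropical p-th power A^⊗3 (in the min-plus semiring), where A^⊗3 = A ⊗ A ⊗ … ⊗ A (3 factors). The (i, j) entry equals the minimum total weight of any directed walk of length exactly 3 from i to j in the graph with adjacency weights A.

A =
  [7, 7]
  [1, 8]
A^⊗3 =
  [15, 15]
  [9, 15]

Each entry (A^⊗3)_ij equals the minimum over all length-3 walks i = v_0 → v_1 → … → v_3 = j of Σ_t A[v_t][v_{t+1}]. For example, for (i, j) = (0, 1) we minimise over 4 possible intermediate vertex sequences; the minimum is 15, attained along the walk 0 → 1 → 0 → 1.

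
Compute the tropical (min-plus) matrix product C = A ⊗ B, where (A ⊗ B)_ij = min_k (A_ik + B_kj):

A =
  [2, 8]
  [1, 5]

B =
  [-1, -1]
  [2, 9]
A ⊗ B =
  [1, 1]
  [0, 0]

Apply the min-plus product entry-by-entry:
  C[0][0] = min over k of (A[0][0] + B[0][0] = 2 + -1 = 1, A[0][1] + B[1][0] = 8 + 2 = 10) = 1 (attained at k = 0)
  C[0][1] = min over k of (A[0][0] + B[0][1] = 2 + -1 = 1, A[0][1] + B[1][1] = 8 + 9 = 17) = 1 (attained at k = 0)
  C[1][0] = min over k of (A[1][0] + B[0][0] = 1 + -1 = 0, A[1][1] + B[1][0] = 5 + 2 = 7) = 0 (attained at k = 0)
  C[1][1] = min over k of (A[1][0] + B[0][1] = 1 + -1 = 0, A[1][1] + B[1][1] = 5 + 9 = 14) = 0 (attained at k = 0)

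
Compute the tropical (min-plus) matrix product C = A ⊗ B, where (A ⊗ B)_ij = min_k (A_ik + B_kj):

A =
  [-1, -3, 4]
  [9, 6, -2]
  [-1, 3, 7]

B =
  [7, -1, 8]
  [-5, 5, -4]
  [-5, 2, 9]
A ⊗ B =
  [-8, -2, -7]
  [-7, 0, 2]
  [-2, -2, -1]

Apply the min-plus product entry-by-entry:
  C[0][0] = min over k of (A[0][0] + B[0][0] = -1 + 7 = 6, A[0][1] + B[1][0] = -3 + -5 = -8, A[0][2] + B[2][0] = 4 + -5 = -1) = -8 (attained at k = 1)
  C[0][1] = min over k of (A[0][0] + B[0][1] = -1 + -1 = -2, A[0][1] + B[1][1] = -3 + 5 = 2, A[0][2] + B[2][1] = 4 + 2 = 6) = -2 (attained at k = 0)
  C[0][2] = min over k of (A[0][0] + B[0][2] = -1 + 8 = 7, A[0][1] + B[1][2] = -3 + -4 = -7, A[0][2] + B[2][2] = 4 + 9 = 13) = -7 (attained at k = 1)
  C[1][0] = min over k of (A[1][0] + B[0][0] = 9 + 7 = 16, A[1][1] + B[1][0] = 6 + -5 = 1, A[1][2] + B[2][0] = -2 + -5 = -7) = -7 (attained at k = 2)
  C[1][1] = min over k of (A[1][0] + B[0][1] = 9 + -1 = 8, A[1][1] + B[1][1] = 6 + 5 = 11, A[1][2] + B[2][1] = -2 + 2 = 0) = 0 (attained at k = 2)
  C[1][2] = min over k of (A[1][0] + B[0][2] = 9 + 8 = 17, A[1][1] + B[1][2] = 6 + -4 = 2, A[1][2] + B[2][2] = -2 + 9 = 7) = 2 (attained at k = 1)
  C[2][0] = min over k of (A[2][0] + B[0][0] = -1 + 7 = 6, A[2][1] + B[1][0] = 3 + -5 = -2, A[2][2] + B[2][0] = 7 + -5 = 2) = -2 (attained at k = 1)
  C[2][1] = min over k of (A[2][0] + B[0][1] = -1 + -1 = -2, A[2][1] + B[1][1] = 3 + 5 = 8, A[2][2] + B[2][1] = 7 + 2 = 9) = -2 (attained at k = 0)
  C[2][2] = min over k of (A[2][0] + B[0][2] = -1 + 8 = 7, A[2][1] + B[1][2] = 3 + -4 = -1, A[2][2] + B[2][2] = 7 + 9 = 16) = -1 (attained at k = 1)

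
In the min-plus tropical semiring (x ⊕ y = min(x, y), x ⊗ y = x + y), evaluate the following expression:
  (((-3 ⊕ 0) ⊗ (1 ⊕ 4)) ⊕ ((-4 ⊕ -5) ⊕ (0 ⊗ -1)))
(((-3 ⊕ 0) ⊗ (1 ⊕ 4)) ⊕ ((-4 ⊕ -5) ⊕ (0 ⊗ -1))) = -5

Expand innermost to outermost. Recall ⊕ takes the minimum of its arguments and ⊗ takes their sum. Working out the expression (((-3 ⊕ 0) ⊗ (1 ⊕ 4)) ⊕ ((-4 ⊕ -5) ⊕ (0 ⊗ -1))) gives -5.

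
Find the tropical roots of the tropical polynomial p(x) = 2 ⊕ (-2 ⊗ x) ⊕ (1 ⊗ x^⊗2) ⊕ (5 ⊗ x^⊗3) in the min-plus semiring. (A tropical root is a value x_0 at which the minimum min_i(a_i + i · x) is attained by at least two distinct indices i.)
Roots: {-4, -3, 4}

Each tropical root is a break point of the lower envelope of the lines y = a_i + i · x (there are 4 lines, with slopes 0, 1, ..., 3). Only the lines that attain the minimum somewhere contribute to roots; other lines are dominated. Here the surviving (envelope) indices are i = 3, i = 2, i = 1, i = 0.
Intersections between consecutive envelope lines give the roots: for adjacent envelope indices i < j the intersection is x = (a_i − a_j) / (j − i). Reading off the sorted break points: {-4, -3, 4}.
Verification: at each break x_0, at least two indices attain the minimum of min_i(a_i + i · x_0).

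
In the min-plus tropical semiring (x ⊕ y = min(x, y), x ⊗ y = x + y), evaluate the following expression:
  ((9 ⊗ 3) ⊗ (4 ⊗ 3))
((9 ⊗ 3) ⊗ (4 ⊗ 3)) = 19

Expand innermost to outermost. Recall ⊕ takes the minimum of its arguments and ⊗ takes their sum. Working out the expression ((9 ⊗ 3) ⊗ (4 ⊗ 3)) gives 19.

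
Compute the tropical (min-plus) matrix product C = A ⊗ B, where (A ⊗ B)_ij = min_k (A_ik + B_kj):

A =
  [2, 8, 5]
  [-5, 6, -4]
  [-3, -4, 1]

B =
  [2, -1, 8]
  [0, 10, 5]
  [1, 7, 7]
A ⊗ B =
  [4, 1, 10]
  [-3, -6, 3]
  [-4, -4, 1]

Apply the min-plus product entry-by-entry:
  C[0][0] = min over k of (A[0][0] + B[0][0] = 2 + 2 = 4, A[0][1] + B[1][0] = 8 + 0 = 8, A[0][2] + B[2][0] = 5 + 1 = 6) = 4 (attained at k = 0)
  C[0][1] = min over k of (A[0][0] + B[0][1] = 2 + -1 = 1, A[0][1] + B[1][1] = 8 + 10 = 18, A[0][2] + B[2][1] = 5 + 7 = 12) = 1 (attained at k = 0)
  C[0][2] = min over k of (A[0][0] + B[0][2] = 2 + 8 = 10, A[0][1] + B[1][2] = 8 + 5 = 13, A[0][2] + B[2][2] = 5 + 7 = 12) = 10 (attained at k = 0)
  C[1][0] = min over k of (A[1][0] + B[0][0] = -5 + 2 = -3, A[1][1] + B[1][0] = 6 + 0 = 6, A[1][2] + B[2][0] = -4 + 1 = -3) = -3 (attained at k = 0)
  C[1][1] = min over k of (A[1][0] + B[0][1] = -5 + -1 = -6, A[1][1] + B[1][1] = 6 + 10 = 16, A[1][2] + B[2][1] = -4 + 7 = 3) = -6 (attained at k = 0)
  C[1][2] = min over k of (A[1][0] + B[0][2] = -5 + 8 = 3, A[1][1] + B[1][2] = 6 + 5 = 11, A[1][2] + B[2][2] = -4 + 7 = 3) = 3 (attained at k = 0)
  C[2][0] = min over k of (A[2][0] + B[0][0] = -3 + 2 = -1, A[2][1] + B[1][0] = -4 + 0 = -4, A[2][2] + B[2][0] = 1 + 1 = 2) = -4 (attained at k = 1)
  C[2][1] = min over k of (A[2][0] + B[0][1] = -3 + -1 = -4, A[2][1] + B[1][1] = -4 + 10 = 6, A[2][2] + B[2][1] = 1 + 7 = 8) = -4 (attained at k = 0)
  C[2][2] = min over k of (A[2][0] + B[0][2] = -3 + 8 = 5, A[2][1] + B[1][2] = -4 + 5 = 1, A[2][2] + B[2][2] = 1 + 7 = 8) = 1 (attained at k = 1)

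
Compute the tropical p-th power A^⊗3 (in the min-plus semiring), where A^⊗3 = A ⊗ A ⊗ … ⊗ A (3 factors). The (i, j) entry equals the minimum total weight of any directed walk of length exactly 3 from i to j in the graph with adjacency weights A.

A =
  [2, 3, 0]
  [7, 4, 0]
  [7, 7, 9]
A^⊗3 =
  [6, 7, 4]
  [9, 10, 7]
  [11, 12, 9]

Each entry (A^⊗3)_ij equals the minimum over all length-3 walks i = v_0 → v_1 → … → v_3 = j of Σ_t A[v_t][v_{t+1}]. For example, for (i, j) = (0, 2) we minimise over 9 possible intermediate vertex sequences; the minimum is 4, attained along the walk 0 → 0 → 0 → 2.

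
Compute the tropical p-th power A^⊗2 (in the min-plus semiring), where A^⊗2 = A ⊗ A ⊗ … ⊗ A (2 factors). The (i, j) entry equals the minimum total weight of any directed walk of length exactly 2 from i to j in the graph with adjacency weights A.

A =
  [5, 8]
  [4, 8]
A^⊗2 =
  [10, 13]
  [9, 12]

Each entry (A^⊗2)_ij equals the minimum over all length-2 walks i = v_0 → v_1 → … → v_2 = j of Σ_t A[v_t][v_{t+1}]. For example, for (i, j) = (0, 1) we minimise over 2 possible intermediate vertex sequences; the minimum is 13, attained along the walk 0 → 0 → 1.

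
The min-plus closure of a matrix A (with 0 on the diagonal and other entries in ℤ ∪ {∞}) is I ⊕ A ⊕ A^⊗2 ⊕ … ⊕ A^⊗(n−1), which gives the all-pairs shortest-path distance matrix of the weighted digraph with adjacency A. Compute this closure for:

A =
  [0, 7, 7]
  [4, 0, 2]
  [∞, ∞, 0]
Closure =
  [0, 7, 7]
  [4, 0, 2]
  [∞, ∞, 0]

This is the Floyd-Warshall all-pairs shortest-path computation. For each intermediate vertex k = 0, 1, …, 2, update dist[i][j] ← min(dist[i][j], dist[i][k] + dist[k][j]). The final matrix gives, for each (i, j), the minimum total weight of any directed path from i to j (possibly empty when i = j).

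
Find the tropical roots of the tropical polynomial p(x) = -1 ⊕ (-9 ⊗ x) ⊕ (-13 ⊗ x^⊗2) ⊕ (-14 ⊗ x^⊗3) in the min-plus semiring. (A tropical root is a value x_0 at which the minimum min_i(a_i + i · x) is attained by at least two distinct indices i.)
Roots: {1, 4, 8}

Each tropical root is a break point of the lower envelope of the lines y = a_i + i · x (there are 4 lines, with slopes 0, 1, ..., 3). Only the lines that attain the minimum somewhere contribute to roots; other lines are dominated. Here the surviving (envelope) indices are i = 3, i = 2, i = 1, i = 0.
Intersections between consecutive envelope lines give the roots: for adjacent envelope indices i < j the intersection is x = (a_i − a_j) / (j − i). Reading off the sorted break points: {1, 4, 8}.
Verification: at each break x_0, at least two indices attain the minimum of min_i(a_i + i · x_0).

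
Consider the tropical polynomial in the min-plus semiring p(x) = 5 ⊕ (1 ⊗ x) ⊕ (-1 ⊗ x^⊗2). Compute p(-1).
p(-1) = -3

A tropical monomial a ⊗ x^⊗i evaluates to a + i · x. Evaluating each term at x = -1:
  Term 0 contributes 5 + 0 · -1 = 5
  Term 1 contributes 1 + 1 · -1 = 0
  Term 2 contributes -1 + 2 · -1 = -3
p(-1) = ⊕ of these = min[5, 0, -3] = -3.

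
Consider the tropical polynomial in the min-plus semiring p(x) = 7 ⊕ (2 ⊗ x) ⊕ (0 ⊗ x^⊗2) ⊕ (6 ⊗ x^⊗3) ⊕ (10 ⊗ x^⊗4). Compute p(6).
p(6) = 7

A tropical monomial a ⊗ x^⊗i evaluates to a + i · x. Evaluating each term at x = 6:
  Term 0 contributes 7 + 0 · 6 = 7
  Term 1 contributes 2 + 1 · 6 = 8
  Term 2 contributes 0 + 2 · 6 = 12
  Term 3 contributes 6 + 3 · 6 = 24
  Term 4 contributes 10 + 4 · 6 = 34
p(6) = ⊕ of these = min[7, 8, 12, 24, 34] = 7.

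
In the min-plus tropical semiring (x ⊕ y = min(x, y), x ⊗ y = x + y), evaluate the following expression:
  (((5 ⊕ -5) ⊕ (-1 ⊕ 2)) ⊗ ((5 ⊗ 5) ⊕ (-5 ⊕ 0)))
(((5 ⊕ -5) ⊕ (-1 ⊕ 2)) ⊗ ((5 ⊗ 5) ⊕ (-5 ⊕ 0))) = -10

Expand innermost to outermost. Recall ⊕ takes the minimum of its arguments and ⊗ takes their sum. Working out the expression (((5 ⊕ -5) ⊕ (-1 ⊕ 2)) ⊗ ((5 ⊗ 5) ⊕ (-5 ⊕ 0))) gives -10.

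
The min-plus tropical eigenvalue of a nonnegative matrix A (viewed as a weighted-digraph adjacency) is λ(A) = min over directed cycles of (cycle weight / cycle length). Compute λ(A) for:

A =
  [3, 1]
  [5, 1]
λ(A) = 1

Enumerate directed cycles and compute their means (weight / length). Sample:
  cycle 0 → 0: weight = 3, length = 1, mean = 3/1 ≈ 3.000
  cycle 1 → 1: weight = 1, length = 1, mean = 1/1 ≈ 1.000
  cycle 0 → 1 → 0: weight = 6, length = 2, mean = 6/2 ≈ 3.000
  cycle 1 → 0 → 1: weight = 6, length = 2, mean = 6/2 ≈ 3.000
Minimum mean = 1.000, attained e.g. along the cycle 1 → 1 with weight 1 and length 1. So λ(A) = 1/1 = 1.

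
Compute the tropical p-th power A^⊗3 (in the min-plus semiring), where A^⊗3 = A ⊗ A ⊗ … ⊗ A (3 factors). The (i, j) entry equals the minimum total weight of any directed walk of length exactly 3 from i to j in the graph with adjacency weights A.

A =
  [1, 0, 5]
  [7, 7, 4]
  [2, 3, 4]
A^⊗3 =
  [3, 2, 5]
  [7, 6, 11]
  [4, 3, 6]

Each entry (A^⊗3)_ij equals the minimum over all length-3 walks i = v_0 → v_1 → … → v_3 = j of Σ_t A[v_t][v_{t+1}]. For example, for (i, j) = (0, 2) we minimise over 9 possible intermediate vertex sequences; the minimum is 5, attained along the walk 0 → 0 → 1 → 2.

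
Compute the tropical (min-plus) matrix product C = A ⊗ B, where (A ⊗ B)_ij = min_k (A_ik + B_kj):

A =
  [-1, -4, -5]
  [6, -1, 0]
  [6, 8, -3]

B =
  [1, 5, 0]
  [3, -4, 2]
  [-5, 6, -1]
A ⊗ B =
  [-10, -8, -6]
  [-5, -5, -1]
  [-8, 3, -4]

Apply the min-plus product entry-by-entry:
  C[0][0] = min over k of (A[0][0] + B[0][0] = -1 + 1 = 0, A[0][1] + B[1][0] = -4 + 3 = -1, A[0][2] + B[2][0] = -5 + -5 = -10) = -10 (attained at k = 2)
  C[0][1] = min over k of (A[0][0] + B[0][1] = -1 + 5 = 4, A[0][1] + B[1][1] = -4 + -4 = -8, A[0][2] + B[2][1] = -5 + 6 = 1) = -8 (attained at k = 1)
  C[0][2] = min over k of (A[0][0] + B[0][2] = -1 + 0 = -1, A[0][1] + B[1][2] = -4 + 2 = -2, A[0][2] + B[2][2] = -5 + -1 = -6) = -6 (attained at k = 2)
  C[1][0] = min over k of (A[1][0] + B[0][0] = 6 + 1 = 7, A[1][1] + B[1][0] = -1 + 3 = 2, A[1][2] + B[2][0] = 0 + -5 = -5) = -5 (attained at k = 2)
  C[1][1] = min over k of (A[1][0] + B[0][1] = 6 + 5 = 11, A[1][1] + B[1][1] = -1 + -4 = -5, A[1][2] + B[2][1] = 0 + 6 = 6) = -5 (attained at k = 1)
  C[1][2] = min over k of (A[1][0] + B[0][2] = 6 + 0 = 6, A[1][1] + B[1][2] = -1 + 2 = 1, A[1][2] + B[2][2] = 0 + -1 = -1) = -1 (attained at k = 2)
  C[2][0] = min over k of (A[2][0] + B[0][0] = 6 + 1 = 7, A[2][1] + B[1][0] = 8 + 3 = 11, A[2][2] + B[2][0] = -3 + -5 = -8) = -8 (attained at k = 2)
  C[2][1] = min over k of (A[2][0] + B[0][1] = 6 + 5 = 11, A[2][1] + B[1][1] = 8 + -4 = 4, A[2][2] + B[2][1] = -3 + 6 = 3) = 3 (attained at k = 2)
  C[2][2] = min over k of (A[2][0] + B[0][2] = 6 + 0 = 6, A[2][1] + B[1][2] = 8 + 2 = 10, A[2][2] + B[2][2] = -3 + -1 = -4) = -4 (attained at k = 2)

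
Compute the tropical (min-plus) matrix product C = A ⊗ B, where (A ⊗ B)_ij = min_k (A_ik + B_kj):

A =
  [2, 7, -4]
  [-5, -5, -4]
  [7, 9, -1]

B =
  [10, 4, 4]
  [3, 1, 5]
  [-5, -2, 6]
A ⊗ B =
  [-9, -6, 2]
  [-9, -6, -1]
  [-6, -3, 5]

Apply the min-plus product entry-by-entry:
  C[0][0] = min over k of (A[0][0] + B[0][0] = 2 + 10 = 12, A[0][1] + B[1][0] = 7 + 3 = 10, A[0][2] + B[2][0] = -4 + -5 = -9) = -9 (attained at k = 2)
  C[0][1] = min over k of (A[0][0] + B[0][1] = 2 + 4 = 6, A[0][1] + B[1][1] = 7 + 1 = 8, A[0][2] + B[2][1] = -4 + -2 = -6) = -6 (attained at k = 2)
  C[0][2] = min over k of (A[0][0] + B[0][2] = 2 + 4 = 6, A[0][1] + B[1][2] = 7 + 5 = 12, A[0][2] + B[2][2] = -4 + 6 = 2) = 2 (attained at k = 2)
  C[1][0] = min over k of (A[1][0] + B[0][0] = -5 + 10 = 5, A[1][1] + B[1][0] = -5 + 3 = -2, A[1][2] + B[2][0] = -4 + -5 = -9) = -9 (attained at k = 2)
  C[1][1] = min over k of (A[1][0] + B[0][1] = -5 + 4 = -1, A[1][1] + B[1][1] = -5 + 1 = -4, A[1][2] + B[2][1] = -4 + -2 = -6) = -6 (attained at k = 2)
  C[1][2] = min over k of (A[1][0] + B[0][2] = -5 + 4 = -1, A[1][1] + B[1][2] = -5 + 5 = 0, A[1][2] + B[2][2] = -4 + 6 = 2) = -1 (attained at k = 0)
  C[2][0] = min over k of (A[2][0] + B[0][0] = 7 + 10 = 17, A[2][1] + B[1][0] = 9 + 3 = 12, A[2][2] + B[2][0] = -1 + -5 = -6) = -6 (attained at k = 2)
  C[2][1] = min over k of (A[2][0] + B[0][1] = 7 + 4 = 11, A[2][1] + B[1][1] = 9 + 1 = 10, A[2][2] + B[2][1] = -1 + -2 = -3) = -3 (attained at k = 2)
  C[2][2] = min over k of (A[2][0] + B[0][2] = 7 + 4 = 11, A[2][1] + B[1][2] = 9 + 5 = 14, A[2][2] + B[2][2] = -1 + 6 = 5) = 5 (attained at k = 2)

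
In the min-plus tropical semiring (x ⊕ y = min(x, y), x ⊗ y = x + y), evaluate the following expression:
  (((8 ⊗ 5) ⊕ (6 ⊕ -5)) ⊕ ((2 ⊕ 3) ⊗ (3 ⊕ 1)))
(((8 ⊗ 5) ⊕ (6 ⊕ -5)) ⊕ ((2 ⊕ 3) ⊗ (3 ⊕ 1))) = -5

Expand innermost to outermost. Recall ⊕ takes the minimum of its arguments and ⊗ takes their sum. Working out the expression (((8 ⊗ 5) ⊕ (6 ⊕ -5)) ⊕ ((2 ⊕ 3) ⊗ (3 ⊕ 1))) gives -5.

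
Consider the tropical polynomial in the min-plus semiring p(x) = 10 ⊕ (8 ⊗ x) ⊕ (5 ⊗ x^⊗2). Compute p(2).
p(2) = 9

A tropical monomial a ⊗ x^⊗i evaluates to a + i · x. Evaluating each term at x = 2:
  Term 0 contributes 10 + 0 · 2 = 10
  Term 1 contributes 8 + 1 · 2 = 10
  Term 2 contributes 5 + 2 · 2 = 9
p(2) = ⊕ of these = min[10, 10, 9] = 9.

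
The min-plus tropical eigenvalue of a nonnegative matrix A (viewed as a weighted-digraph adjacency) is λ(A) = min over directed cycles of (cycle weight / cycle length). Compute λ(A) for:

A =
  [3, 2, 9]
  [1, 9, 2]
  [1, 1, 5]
λ(A) = 3/2

Enumerate directed cycles and compute their means (weight / length). Sample:
  cycle 0 → 0: weight = 3, length = 1, mean = 3/1 ≈ 3.000
  cycle 1 → 1: weight = 9, length = 1, mean = 9/1 ≈ 9.000
  cycle 2 → 2: weight = 5, length = 1, mean = 5/1 ≈ 5.000
  cycle 0 → 1 → 0: weight = 3, length = 2, mean = 3/2 ≈ 1.500
  cycle 0 → 2 → 0: weight = 10, length = 2, mean = 10/2 ≈ 5.000
  cycle 1 → 0 → 1: weight = 3, length = 2, mean = 3/2 ≈ 1.500
Minimum mean = 1.500, attained e.g. along the cycle 0 → 1 → 0 with weight 3 and length 2. So λ(A) = 3/2 = 3/2.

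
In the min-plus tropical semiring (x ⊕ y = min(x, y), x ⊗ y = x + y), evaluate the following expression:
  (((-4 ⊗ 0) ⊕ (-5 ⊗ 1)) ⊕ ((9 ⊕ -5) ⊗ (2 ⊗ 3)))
(((-4 ⊗ 0) ⊕ (-5 ⊗ 1)) ⊕ ((9 ⊕ -5) ⊗ (2 ⊗ 3))) = -4

Expand innermost to outermost. Recall ⊕ takes the minimum of its arguments and ⊗ takes their sum. Working out the expression (((-4 ⊗ 0) ⊕ (-5 ⊗ 1)) ⊕ ((9 ⊕ -5) ⊗ (2 ⊗ 3))) gives -4.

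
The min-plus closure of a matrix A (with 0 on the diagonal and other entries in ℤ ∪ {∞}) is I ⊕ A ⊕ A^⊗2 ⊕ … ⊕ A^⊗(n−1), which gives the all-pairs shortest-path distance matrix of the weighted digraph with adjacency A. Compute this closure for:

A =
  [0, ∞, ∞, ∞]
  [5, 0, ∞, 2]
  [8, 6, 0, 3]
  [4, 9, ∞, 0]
Closure =
  [0, ∞, ∞, ∞]
  [5, 0, ∞, 2]
  [7, 6, 0, 3]
  [4, 9, ∞, 0]

This is the Floyd-Warshall all-pairs shortest-path computation. For each intermediate vertex k = 0, 1, …, 3, update dist[i][j] ← min(dist[i][j], dist[i][k] + dist[k][j]). The final matrix gives, for each (i, j), the minimum total weight of any directed path from i to j (possibly empty when i = j).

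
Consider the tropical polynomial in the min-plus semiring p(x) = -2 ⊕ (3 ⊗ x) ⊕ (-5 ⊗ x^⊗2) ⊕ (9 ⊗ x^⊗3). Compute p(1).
p(1) = -3

A tropical monomial a ⊗ x^⊗i evaluates to a + i · x. Evaluating each term at x = 1:
  Term 0 contributes -2 + 0 · 1 = -2
  Term 1 contributes 3 + 1 · 1 = 4
  Term 2 contributes -5 + 2 · 1 = -3
  Term 3 contributes 9 + 3 · 1 = 12
p(1) = ⊕ of these = min[-2, 4, -3, 12] = -3.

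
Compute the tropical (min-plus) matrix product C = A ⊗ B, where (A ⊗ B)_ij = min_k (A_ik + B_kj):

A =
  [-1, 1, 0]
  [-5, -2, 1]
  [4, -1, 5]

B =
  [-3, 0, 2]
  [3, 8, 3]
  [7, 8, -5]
A ⊗ B =
  [-4, -1, -5]
  [-8, -5, -4]
  [1, 4, 0]

Apply the min-plus product entry-by-entry:
  C[0][0] = min over k of (A[0][0] + B[0][0] = -1 + -3 = -4, A[0][1] + B[1][0] = 1 + 3 = 4, A[0][2] + B[2][0] = 0 + 7 = 7) = -4 (attained at k = 0)
  C[0][1] = min over k of (A[0][0] + B[0][1] = -1 + 0 = -1, A[0][1] + B[1][1] = 1 + 8 = 9, A[0][2] + B[2][1] = 0 + 8 = 8) = -1 (attained at k = 0)
  C[0][2] = min over k of (A[0][0] + B[0][2] = -1 + 2 = 1, A[0][1] + B[1][2] = 1 + 3 = 4, A[0][2] + B[2][2] = 0 + -5 = -5) = -5 (attained at k = 2)
  C[1][0] = min over k of (A[1][0] + B[0][0] = -5 + -3 = -8, A[1][1] + B[1][0] = -2 + 3 = 1, A[1][2] + B[2][0] = 1 + 7 = 8) = -8 (attained at k = 0)
  C[1][1] = min over k of (A[1][0] + B[0][1] = -5 + 0 = -5, A[1][1] + B[1][1] = -2 + 8 = 6, A[1][2] + B[2][1] = 1 + 8 = 9) = -5 (attained at k = 0)
  C[1][2] = min over k of (A[1][0] + B[0][2] = -5 + 2 = -3, A[1][1] + B[1][2] = -2 + 3 = 1, A[1][2] + B[2][2] = 1 + -5 = -4) = -4 (attained at k = 2)
  C[2][0] = min over k of (A[2][0] + B[0][0] = 4 + -3 = 1, A[2][1] + B[1][0] = -1 + 3 = 2, A[2][2] + B[2][0] = 5 + 7 = 12) = 1 (attained at k = 0)
  C[2][1] = min over k of (A[2][0] + B[0][1] = 4 + 0 = 4, A[2][1] + B[1][1] = -1 + 8 = 7, A[2][2] + B[2][1] = 5 + 8 = 13) = 4 (attained at k = 0)
  C[2][2] = min over k of (A[2][0] + B[0][2] = 4 + 2 = 6, A[2][1] + B[1][2] = -1 + 3 = 2, A[2][2] + B[2][2] = 5 + -5 = 0) = 0 (attained at k = 2)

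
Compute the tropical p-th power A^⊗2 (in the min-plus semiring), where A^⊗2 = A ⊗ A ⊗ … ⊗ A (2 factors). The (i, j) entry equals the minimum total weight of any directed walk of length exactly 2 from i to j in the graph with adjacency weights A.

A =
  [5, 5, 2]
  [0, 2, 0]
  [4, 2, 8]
A^⊗2 =
  [5, 4, 5]
  [2, 2, 2]
  [2, 4, 2]

Each entry (A^⊗2)_ij equals the minimum over all length-2 walks i = v_0 → v_1 → … → v_2 = j of Σ_t A[v_t][v_{t+1}]. For example, for (i, j) = (0, 2) we minimise over 3 possible intermediate vertex sequences; the minimum is 5, attained along the walk 0 → 1 → 2.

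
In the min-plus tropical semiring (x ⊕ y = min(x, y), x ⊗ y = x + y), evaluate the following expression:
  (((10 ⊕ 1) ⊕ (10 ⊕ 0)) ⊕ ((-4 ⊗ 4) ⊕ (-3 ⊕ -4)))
(((10 ⊕ 1) ⊕ (10 ⊕ 0)) ⊕ ((-4 ⊗ 4) ⊕ (-3 ⊕ -4))) = -4

Expand innermost to outermost. Recall ⊕ takes the minimum of its arguments and ⊗ takes their sum. Working out the expression (((10 ⊕ 1) ⊕ (10 ⊕ 0)) ⊕ ((-4 ⊗ 4) ⊕ (-3 ⊕ -4))) gives -4.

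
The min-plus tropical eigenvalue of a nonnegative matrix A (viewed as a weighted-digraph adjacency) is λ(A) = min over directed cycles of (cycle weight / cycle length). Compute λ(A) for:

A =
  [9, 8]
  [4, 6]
λ(A) = 6

Enumerate directed cycles and compute their means (weight / length). Sample:
  cycle 0 → 0: weight = 9, length = 1, mean = 9/1 ≈ 9.000
  cycle 1 → 1: weight = 6, length = 1, mean = 6/1 ≈ 6.000
  cycle 0 → 1 → 0: weight = 12, length = 2, mean = 12/2 ≈ 6.000
  cycle 1 → 0 → 1: weight = 12, length = 2, mean = 12/2 ≈ 6.000
Minimum mean = 6.000, attained e.g. along the cycle 1 → 1 with weight 6 and length 1. So λ(A) = 6/1 = 6.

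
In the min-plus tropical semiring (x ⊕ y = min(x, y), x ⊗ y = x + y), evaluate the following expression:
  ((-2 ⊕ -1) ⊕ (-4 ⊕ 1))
((-2 ⊕ -1) ⊕ (-4 ⊕ 1)) = -4

Expand innermost to outermost. Recall ⊕ takes the minimum of its arguments and ⊗ takes their sum. Working out the expression ((-2 ⊕ -1) ⊕ (-4 ⊕ 1)) gives -4.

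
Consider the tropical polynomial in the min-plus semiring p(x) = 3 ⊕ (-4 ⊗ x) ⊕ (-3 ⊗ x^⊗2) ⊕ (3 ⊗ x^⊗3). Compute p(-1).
p(-1) = -5

A tropical monomial a ⊗ x^⊗i evaluates to a + i · x. Evaluating each term at x = -1:
  Term 0 contributes 3 + 0 · -1 = 3
  Term 1 contributes -4 + 1 · -1 = -5
  Term 2 contributes -3 + 2 · -1 = -5
  Term 3 contributes 3 + 3 · -1 = 0
p(-1) = ⊕ of these = min[3, -5, -5, 0] = -5.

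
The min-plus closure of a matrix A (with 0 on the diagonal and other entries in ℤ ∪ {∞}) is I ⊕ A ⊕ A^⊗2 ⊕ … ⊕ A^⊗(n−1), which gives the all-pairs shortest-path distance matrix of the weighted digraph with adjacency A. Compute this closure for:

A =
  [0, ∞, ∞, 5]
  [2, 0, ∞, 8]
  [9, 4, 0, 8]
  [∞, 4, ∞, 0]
Closure =
  [0, 9, ∞, 5]
  [2, 0, ∞, 7]
  [6, 4, 0, 8]
  [6, 4, ∞, 0]

This is the Floyd-Warshall all-pairs shortest-path computation. For each intermediate vertex k = 0, 1, …, 3, update dist[i][j] ← min(dist[i][j], dist[i][k] + dist[k][j]). The final matrix gives, for each (i, j), the minimum total weight of any directed path from i to j (possibly empty when i = j).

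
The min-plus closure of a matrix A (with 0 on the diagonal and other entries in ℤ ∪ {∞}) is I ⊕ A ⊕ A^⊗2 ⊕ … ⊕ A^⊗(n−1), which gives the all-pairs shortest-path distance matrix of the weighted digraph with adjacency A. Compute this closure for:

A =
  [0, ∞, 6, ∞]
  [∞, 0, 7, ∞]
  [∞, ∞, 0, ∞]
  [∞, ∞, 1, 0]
Closure =
  [0, ∞, 6, ∞]
  [∞, 0, 7, ∞]
  [∞, ∞, 0, ∞]
  [∞, ∞, 1, 0]

This is the Floyd-Warshall all-pairs shortest-path computation. For each intermediate vertex k = 0, 1, …, 3, update dist[i][j] ← min(dist[i][j], dist[i][k] + dist[k][j]). The final matrix gives, for each (i, j), the minimum total weight of any directed path from i to j (possibly empty when i = j).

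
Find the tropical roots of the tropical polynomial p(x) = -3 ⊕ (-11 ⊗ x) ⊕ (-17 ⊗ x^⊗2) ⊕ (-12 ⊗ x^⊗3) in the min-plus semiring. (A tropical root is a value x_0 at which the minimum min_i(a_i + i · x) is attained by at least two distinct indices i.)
Roots: {-5, 6, 8}

Each tropical root is a break point of the lower envelope of the lines y = a_i + i · x (there are 4 lines, with slopes 0, 1, ..., 3). Only the lines that attain the minimum somewhere contribute to roots; other lines are dominated. Here the surviving (envelope) indices are i = 3, i = 2, i = 1, i = 0.
Intersections between consecutive envelope lines give the roots: for adjacent envelope indices i < j the intersection is x = (a_i − a_j) / (j − i). Reading off the sorted break points: {-5, 6, 8}.
Verification: at each break x_0, at least two indices attain the minimum of min_i(a_i + i · x_0).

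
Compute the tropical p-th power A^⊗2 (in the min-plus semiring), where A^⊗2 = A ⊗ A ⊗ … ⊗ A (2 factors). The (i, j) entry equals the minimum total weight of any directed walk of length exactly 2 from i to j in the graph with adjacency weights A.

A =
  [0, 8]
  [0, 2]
A^⊗2 =
  [0, 8]
  [0, 4]

Each entry (A^⊗2)_ij equals the minimum over all length-2 walks i = v_0 → v_1 → … → v_2 = j of Σ_t A[v_t][v_{t+1}]. For example, for (i, j) = (0, 1) we minimise over 2 possible intermediate vertex sequences; the minimum is 8, attained along the walk 0 → 0 → 1.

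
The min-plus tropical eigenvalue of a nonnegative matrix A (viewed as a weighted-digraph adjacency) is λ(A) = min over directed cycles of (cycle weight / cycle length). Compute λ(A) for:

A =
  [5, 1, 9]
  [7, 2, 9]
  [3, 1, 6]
λ(A) = 2

Enumerate directed cycles and compute their means (weight / length). Sample:
  cycle 0 → 0: weight = 5, length = 1, mean = 5/1 ≈ 5.000
  cycle 1 → 1: weight = 2, length = 1, mean = 2/1 ≈ 2.000
  cycle 2 → 2: weight = 6, length = 1, mean = 6/1 ≈ 6.000
  cycle 0 → 1 → 0: weight = 8, length = 2, mean = 8/2 ≈ 4.000
  cycle 0 → 2 → 0: weight = 12, length = 2, mean = 12/2 ≈ 6.000
  cycle 1 → 0 → 1: weight = 8, length = 2, mean = 8/2 ≈ 4.000
Minimum mean = 2.000, attained e.g. along the cycle 1 → 1 with weight 2 and length 1. So λ(A) = 2/1 = 2.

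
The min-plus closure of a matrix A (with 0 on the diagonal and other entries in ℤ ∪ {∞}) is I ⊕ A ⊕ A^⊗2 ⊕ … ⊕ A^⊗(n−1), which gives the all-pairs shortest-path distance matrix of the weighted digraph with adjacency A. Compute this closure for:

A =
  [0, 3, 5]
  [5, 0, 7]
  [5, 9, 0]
Closure =
  [0, 3, 5]
  [5, 0, 7]
  [5, 8, 0]

This is the Floyd-Warshall all-pairs shortest-path computation. For each intermediate vertex k = 0, 1, …, 2, update dist[i][j] ← min(dist[i][j], dist[i][k] + dist[k][j]). The final matrix gives, for each (i, j), the minimum total weight of any directed path from i to j (possibly empty when i = j).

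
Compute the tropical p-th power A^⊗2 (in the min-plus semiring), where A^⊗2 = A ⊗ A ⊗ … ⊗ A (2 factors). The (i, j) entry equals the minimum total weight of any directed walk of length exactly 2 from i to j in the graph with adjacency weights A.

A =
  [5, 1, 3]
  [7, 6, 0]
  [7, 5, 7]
A^⊗2 =
  [8, 6, 1]
  [7, 5, 6]
  [12, 8, 5]

Each entry (A^⊗2)_ij equals the minimum over all length-2 walks i = v_0 → v_1 → … → v_2 = j of Σ_t A[v_t][v_{t+1}]. For example, for (i, j) = (0, 2) we minimise over 3 possible intermediate vertex sequences; the minimum is 1, attained along the walk 0 → 1 → 2.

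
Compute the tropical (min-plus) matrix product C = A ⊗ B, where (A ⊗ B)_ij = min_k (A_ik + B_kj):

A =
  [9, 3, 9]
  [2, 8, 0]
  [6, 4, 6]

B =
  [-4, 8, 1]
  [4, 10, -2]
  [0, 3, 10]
A ⊗ B =
  [5, 12, 1]
  [-2, 3, 3]
  [2, 9, 2]

Apply the min-plus product entry-by-entry:
  C[0][0] = min over k of (A[0][0] + B[0][0] = 9 + -4 = 5, A[0][1] + B[1][0] = 3 + 4 = 7, A[0][2] + B[2][0] = 9 + 0 = 9) = 5 (attained at k = 0)
  C[0][1] = min over k of (A[0][0] + B[0][1] = 9 + 8 = 17, A[0][1] + B[1][1] = 3 + 10 = 13, A[0][2] + B[2][1] = 9 + 3 = 12) = 12 (attained at k = 2)
  C[0][2] = min over k of (A[0][0] + B[0][2] = 9 + 1 = 10, A[0][1] + B[1][2] = 3 + -2 = 1, A[0][2] + B[2][2] = 9 + 10 = 19) = 1 (attained at k = 1)
  C[1][0] = min over k of (A[1][0] + B[0][0] = 2 + -4 = -2, A[1][1] + B[1][0] = 8 + 4 = 12, A[1][2] + B[2][0] = 0 + 0 = 0) = -2 (attained at k = 0)
  C[1][1] = min over k of (A[1][0] + B[0][1] = 2 + 8 = 10, A[1][1] + B[1][1] = 8 + 10 = 18, A[1][2] + B[2][1] = 0 + 3 = 3) = 3 (attained at k = 2)
  C[1][2] = min over k of (A[1][0] + B[0][2] = 2 + 1 = 3, A[1][1] + B[1][2] = 8 + -2 = 6, A[1][2] + B[2][2] = 0 + 10 = 10) = 3 (attained at k = 0)
  C[2][0] = min over k of (A[2][0] + B[0][0] = 6 + -4 = 2, A[2][1] + B[1][0] = 4 + 4 = 8, A[2][2] + B[2][0] = 6 + 0 = 6) = 2 (attained at k = 0)
  C[2][1] = min over k of (A[2][0] + B[0][1] = 6 + 8 = 14, A[2][1] + B[1][1] = 4 + 10 = 14, A[2][2] + B[2][1] = 6 + 3 = 9) = 9 (attained at k = 2)
  C[2][2] = min over k of (A[2][0] + B[0][2] = 6 + 1 = 7, A[2][1] + B[1][2] = 4 + -2 = 2, A[2][2] + B[2][2] = 6 + 10 = 16) = 2 (attained at k = 1)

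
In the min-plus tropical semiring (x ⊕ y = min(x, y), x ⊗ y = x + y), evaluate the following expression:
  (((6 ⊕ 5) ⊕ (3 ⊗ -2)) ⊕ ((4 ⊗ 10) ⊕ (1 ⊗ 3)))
(((6 ⊕ 5) ⊕ (3 ⊗ -2)) ⊕ ((4 ⊗ 10) ⊕ (1 ⊗ 3))) = 1

Expand innermost to outermost. Recall ⊕ takes the minimum of its arguments and ⊗ takes their sum. Working out the expression (((6 ⊕ 5) ⊕ (3 ⊗ -2)) ⊕ ((4 ⊗ 10) ⊕ (1 ⊗ 3))) gives 1.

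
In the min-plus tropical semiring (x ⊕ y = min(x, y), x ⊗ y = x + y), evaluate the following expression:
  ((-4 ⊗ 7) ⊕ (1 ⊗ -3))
((-4 ⊗ 7) ⊕ (1 ⊗ -3)) = -2

Expand innermost to outermost. Recall ⊕ takes the minimum of its arguments and ⊗ takes their sum. Working out the expression ((-4 ⊗ 7) ⊕ (1 ⊗ -3)) gives -2.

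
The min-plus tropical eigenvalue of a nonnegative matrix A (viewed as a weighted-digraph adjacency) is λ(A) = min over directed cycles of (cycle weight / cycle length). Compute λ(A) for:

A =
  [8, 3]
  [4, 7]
λ(A) = 7/2

Enumerate directed cycles and compute their means (weight / length). Sample:
  cycle 0 → 0: weight = 8, length = 1, mean = 8/1 ≈ 8.000
  cycle 1 → 1: weight = 7, length = 1, mean = 7/1 ≈ 7.000
  cycle 0 → 1 → 0: weight = 7, length = 2, mean = 7/2 ≈ 3.500
  cycle 1 → 0 → 1: weight = 7, length = 2, mean = 7/2 ≈ 3.500
Minimum mean = 3.500, attained e.g. along the cycle 0 → 1 → 0 with weight 7 and length 2. So λ(A) = 7/2 = 7/2.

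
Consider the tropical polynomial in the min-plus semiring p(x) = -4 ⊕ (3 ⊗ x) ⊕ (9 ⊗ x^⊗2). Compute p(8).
p(8) = -4

A tropical monomial a ⊗ x^⊗i evaluates to a + i · x. Evaluating each term at x = 8:
  Term 0 contributes -4 + 0 · 8 = -4
  Term 1 contributes 3 + 1 · 8 = 11
  Term 2 contributes 9 + 2 · 8 = 25
p(8) = ⊕ of these = min[-4, 11, 25] = -4.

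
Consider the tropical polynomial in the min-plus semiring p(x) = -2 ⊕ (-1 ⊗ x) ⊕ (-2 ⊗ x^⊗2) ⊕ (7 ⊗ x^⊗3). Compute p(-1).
p(-1) = -4

A tropical monomial a ⊗ x^⊗i evaluates to a + i · x. Evaluating each term at x = -1:
  Term 0 contributes -2 + 0 · -1 = -2
  Term 1 contributes -1 + 1 · -1 = -2
  Term 2 contributes -2 + 2 · -1 = -4
  Term 3 contributes 7 + 3 · -1 = 4
p(-1) = ⊕ of these = min[-2, -2, -4, 4] = -4.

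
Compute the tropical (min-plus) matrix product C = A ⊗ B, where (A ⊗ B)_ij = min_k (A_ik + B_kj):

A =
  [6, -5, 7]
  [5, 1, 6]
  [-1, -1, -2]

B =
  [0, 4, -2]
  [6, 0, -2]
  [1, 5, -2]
A ⊗ B =
  [1, -5, -7]
  [5, 1, -1]
  [-1, -1, -4]

Apply the min-plus product entry-by-entry:
  C[0][0] = min over k of (A[0][0] + B[0][0] = 6 + 0 = 6, A[0][1] + B[1][0] = -5 + 6 = 1, A[0][2] + B[2][0] = 7 + 1 = 8) = 1 (attained at k = 1)
  C[0][1] = min over k of (A[0][0] + B[0][1] = 6 + 4 = 10, A[0][1] + B[1][1] = -5 + 0 = -5, A[0][2] + B[2][1] = 7 + 5 = 12) = -5 (attained at k = 1)
  C[0][2] = min over k of (A[0][0] + B[0][2] = 6 + -2 = 4, A[0][1] + B[1][2] = -5 + -2 = -7, A[0][2] + B[2][2] = 7 + -2 = 5) = -7 (attained at k = 1)
  C[1][0] = min over k of (A[1][0] + B[0][0] = 5 + 0 = 5, A[1][1] + B[1][0] = 1 + 6 = 7, A[1][2] + B[2][0] = 6 + 1 = 7) = 5 (attained at k = 0)
  C[1][1] = min over k of (A[1][0] + B[0][1] = 5 + 4 = 9, A[1][1] + B[1][1] = 1 + 0 = 1, A[1][2] + B[2][1] = 6 + 5 = 11) = 1 (attained at k = 1)
  C[1][2] = min over k of (A[1][0] + B[0][2] = 5 + -2 = 3, A[1][1] + B[1][2] = 1 + -2 = -1, A[1][2] + B[2][2] = 6 + -2 = 4) = -1 (attained at k = 1)
  C[2][0] = min over k of (A[2][0] + B[0][0] = -1 + 0 = -1, A[2][1] + B[1][0] = -1 + 6 = 5, A[2][2] + B[2][0] = -2 + 1 = -1) = -1 (attained at k = 0)
  C[2][1] = min over k of (A[2][0] + B[0][1] = -1 + 4 = 3, A[2][1] + B[1][1] = -1 + 0 = -1, A[2][2] + B[2][1] = -2 + 5 = 3) = -1 (attained at k = 1)
  C[2][2] = min over k of (A[2][0] + B[0][2] = -1 + -2 = -3, A[2][1] + B[1][2] = -1 + -2 = -3, A[2][2] + B[2][2] = -2 + -2 = -4) = -4 (attained at k = 2)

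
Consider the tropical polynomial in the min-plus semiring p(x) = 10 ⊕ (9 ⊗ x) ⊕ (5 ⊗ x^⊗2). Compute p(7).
p(7) = 10

A tropical monomial a ⊗ x^⊗i evaluates to a + i · x. Evaluating each term at x = 7:
  Term 0 contributes 10 + 0 · 7 = 10
  Term 1 contributes 9 + 1 · 7 = 16
  Term 2 contributes 5 + 2 · 7 = 19
p(7) = ⊕ of these = min[10, 16, 19] = 10.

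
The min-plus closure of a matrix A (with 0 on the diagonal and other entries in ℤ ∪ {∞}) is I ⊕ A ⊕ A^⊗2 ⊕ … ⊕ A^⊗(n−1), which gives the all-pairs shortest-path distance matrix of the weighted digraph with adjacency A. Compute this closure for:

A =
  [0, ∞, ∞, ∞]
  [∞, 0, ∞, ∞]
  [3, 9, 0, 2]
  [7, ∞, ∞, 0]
Closure =
  [0, ∞, ∞, ∞]
  [∞, 0, ∞, ∞]
  [3, 9, 0, 2]
  [7, ∞, ∞, 0]

This is the Floyd-Warshall all-pairs shortest-path computation. For each intermediate vertex k = 0, 1, …, 3, update dist[i][j] ← min(dist[i][j], dist[i][k] + dist[k][j]). The final matrix gives, for each (i, j), the minimum total weight of any directed path from i to j (possibly empty when i = j).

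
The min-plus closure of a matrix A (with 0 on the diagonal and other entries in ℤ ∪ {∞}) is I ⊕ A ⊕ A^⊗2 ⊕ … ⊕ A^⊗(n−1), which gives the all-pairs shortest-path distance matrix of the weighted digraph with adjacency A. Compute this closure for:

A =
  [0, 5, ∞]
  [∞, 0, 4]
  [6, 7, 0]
Closure =
  [0, 5, 9]
  [10, 0, 4]
  [6, 7, 0]

This is the Floyd-Warshall all-pairs shortest-path computation. For each intermediate vertex k = 0, 1, …, 2, update dist[i][j] ← min(dist[i][j], dist[i][k] + dist[k][j]). The final matrix gives, for each (i, j), the minimum total weight of any directed path from i to j (possibly empty when i = j).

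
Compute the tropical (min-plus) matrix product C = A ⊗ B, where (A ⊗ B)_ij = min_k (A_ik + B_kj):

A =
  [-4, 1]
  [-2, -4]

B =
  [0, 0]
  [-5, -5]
A ⊗ B =
  [-4, -4]
  [-9, -9]

Apply the min-plus product entry-by-entry:
  C[0][0] = min over k of (A[0][0] + B[0][0] = -4 + 0 = -4, A[0][1] + B[1][0] = 1 + -5 = -4) = -4 (attained at k = 0)
  C[0][1] = min over k of (A[0][0] + B[0][1] = -4 + 0 = -4, A[0][1] + B[1][1] = 1 + -5 = -4) = -4 (attained at k = 0)
  C[1][0] = min over k of (A[1][0] + B[0][0] = -2 + 0 = -2, A[1][1] + B[1][0] = -4 + -5 = -9) = -9 (attained at k = 1)
  C[1][1] = min over k of (A[1][0] + B[0][1] = -2 + 0 = -2, A[1][1] + B[1][1] = -4 + -5 = -9) = -9 (attained at k = 1)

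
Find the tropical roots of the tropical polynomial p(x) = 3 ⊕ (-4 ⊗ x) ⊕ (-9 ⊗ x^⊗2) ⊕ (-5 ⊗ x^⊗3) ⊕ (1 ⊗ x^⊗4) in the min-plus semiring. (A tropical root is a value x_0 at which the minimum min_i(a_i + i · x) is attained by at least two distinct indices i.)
Roots: {-6, -4, 5, 7}

Each tropical root is a break point of the lower envelope of the lines y = a_i + i · x (there are 5 lines, with slopes 0, 1, ..., 4). Only the lines that attain the minimum somewhere contribute to roots; other lines are dominated. Here the surviving (envelope) indices are i = 4, i = 3, i = 2, i = 1, i = 0.
Intersections between consecutive envelope lines give the roots: for adjacent envelope indices i < j the intersection is x = (a_i − a_j) / (j − i). Reading off the sorted break points: {-6, -4, 5, 7}.
Verification: at each break x_0, at least two indices attain the minimum of min_i(a_i + i · x_0).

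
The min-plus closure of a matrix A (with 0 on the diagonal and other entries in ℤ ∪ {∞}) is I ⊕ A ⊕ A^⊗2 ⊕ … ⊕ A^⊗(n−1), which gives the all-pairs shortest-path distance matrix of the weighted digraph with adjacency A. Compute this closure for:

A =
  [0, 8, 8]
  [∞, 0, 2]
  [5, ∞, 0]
Closure =
  [0, 8, 8]
  [7, 0, 2]
  [5, 13, 0]

This is the Floyd-Warshall all-pairs shortest-path computation. For each intermediate vertex k = 0, 1, …, 2, update dist[i][j] ← min(dist[i][j], dist[i][k] + dist[k][j]). The final matrix gives, for each (i, j), the minimum total weight of any directed path from i to j (possibly empty when i = j).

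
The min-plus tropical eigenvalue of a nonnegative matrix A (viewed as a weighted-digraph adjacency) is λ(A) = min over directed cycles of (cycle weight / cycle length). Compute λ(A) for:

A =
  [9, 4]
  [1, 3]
λ(A) = 5/2

Enumerate directed cycles and compute their means (weight / length). Sample:
  cycle 0 → 0: weight = 9, length = 1, mean = 9/1 ≈ 9.000
  cycle 1 → 1: weight = 3, length = 1, mean = 3/1 ≈ 3.000
  cycle 0 → 1 → 0: weight = 5, length = 2, mean = 5/2 ≈ 2.500
  cycle 1 → 0 → 1: weight = 5, length = 2, mean = 5/2 ≈ 2.500
Minimum mean = 2.500, attained e.g. along the cycle 0 → 1 → 0 with weight 5 and length 2. So λ(A) = 5/2 = 5/2.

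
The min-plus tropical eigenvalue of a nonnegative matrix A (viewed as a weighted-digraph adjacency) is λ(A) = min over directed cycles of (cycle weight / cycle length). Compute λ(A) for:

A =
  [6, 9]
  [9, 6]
λ(A) = 6

Enumerate directed cycles and compute their means (weight / length). Sample:
  cycle 0 → 0: weight = 6, length = 1, mean = 6/1 ≈ 6.000
  cycle 1 → 1: weight = 6, length = 1, mean = 6/1 ≈ 6.000
  cycle 0 → 1 → 0: weight = 18, length = 2, mean = 18/2 ≈ 9.000
  cycle 1 → 0 → 1: weight = 18, length = 2, mean = 18/2 ≈ 9.000
Minimum mean = 6.000, attained e.g. along the cycle 0 → 0 with weight 6 and length 1. So λ(A) = 6/1 = 6.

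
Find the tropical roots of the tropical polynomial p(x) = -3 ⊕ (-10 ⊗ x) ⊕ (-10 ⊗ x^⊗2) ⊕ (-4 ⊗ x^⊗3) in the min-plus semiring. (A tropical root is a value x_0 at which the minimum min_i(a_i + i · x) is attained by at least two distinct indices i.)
Roots: {-6, 0, 7}

Each tropical root is a break point of the lower envelope of the lines y = a_i + i · x (there are 4 lines, with slopes 0, 1, ..., 3). Only the lines that attain the minimum somewhere contribute to roots; other lines are dominated. Here the surviving (envelope) indices are i = 3, i = 2, i = 1, i = 0.
Intersections between consecutive envelope lines give the roots: for adjacent envelope indices i < j the intersection is x = (a_i − a_j) / (j − i). Reading off the sorted break points: {-6, 0, 7}.
Verification: at each break x_0, at least two indices attain the minimum of min_i(a_i + i · x_0).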